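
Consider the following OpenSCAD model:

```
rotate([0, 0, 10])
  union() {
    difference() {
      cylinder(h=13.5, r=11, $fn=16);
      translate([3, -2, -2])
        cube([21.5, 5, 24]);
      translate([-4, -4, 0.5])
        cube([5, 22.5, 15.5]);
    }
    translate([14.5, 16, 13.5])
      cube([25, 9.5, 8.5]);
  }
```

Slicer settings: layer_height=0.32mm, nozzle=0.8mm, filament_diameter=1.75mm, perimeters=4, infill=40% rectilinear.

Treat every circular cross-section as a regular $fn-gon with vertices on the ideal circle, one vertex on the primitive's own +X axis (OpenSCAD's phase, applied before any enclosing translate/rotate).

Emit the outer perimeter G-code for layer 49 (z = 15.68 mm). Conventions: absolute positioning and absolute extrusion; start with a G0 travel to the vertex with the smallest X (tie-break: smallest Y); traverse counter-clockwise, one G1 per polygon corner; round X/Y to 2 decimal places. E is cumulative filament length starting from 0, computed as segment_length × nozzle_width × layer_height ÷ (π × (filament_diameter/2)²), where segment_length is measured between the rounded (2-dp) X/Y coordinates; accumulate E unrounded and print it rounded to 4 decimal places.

G0 X9.85 Y27.63 Z15.68
G1 X11.50 Y18.27 E1.0116
G1 X36.12 Y22.62 E3.6725
G1 X34.47 Y31.97 E4.6830
G1 X9.85 Y27.63 E7.3438

At z = 15.68 mm: the cylinder does not reach this height (z outside [0, 13.5]); the 21.5×5 cube at (3, -2) contributes its full rectangle; the cube at (-4, -4) is present — its section is the full 5×22.5 rectangle; After the difference (first − rest): the first operand is absent here, so nothing remains; the 25×9.5 cube at (14.5, 16) contributes its full rectangle; Taking the union: only the 25×9.5 cube at (14.5, 16) is present, so the union is just that shape — 1 connected region; (whole slice rotated 10° about Z — lengths, areas and connectivity unchanged). The outline is a single polygon with 4 vertices. Extrusion per mm of travel: 0.8 × 0.32 / (π × 0.875²) = 0.106432. Accumulating E over each segment gives final E = 7.3438.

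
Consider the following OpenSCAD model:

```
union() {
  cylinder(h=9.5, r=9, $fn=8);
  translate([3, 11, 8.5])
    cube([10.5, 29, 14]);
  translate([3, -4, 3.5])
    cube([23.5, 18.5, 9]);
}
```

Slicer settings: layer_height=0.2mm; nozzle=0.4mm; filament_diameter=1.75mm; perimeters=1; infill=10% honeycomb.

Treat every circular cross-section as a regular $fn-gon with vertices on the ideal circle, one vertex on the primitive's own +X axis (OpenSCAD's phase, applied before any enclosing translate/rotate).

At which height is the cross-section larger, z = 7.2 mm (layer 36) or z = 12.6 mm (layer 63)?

layer 36 (z = 7.2 mm)

Layer 36 (z = 7.2): the r=9 cylinder contributes a regular 8-gon of circumradius 9 (area = (8/2)·9.000²·sin(360°/8) = 229.10 mm²); the cube at (3, 11) is not intersected at this z (z outside [8.5, 22.5]); the cube at (3, -4) (footprint 23.5×18.5) is included at this height (area 434.75 mm²); Combining (union): the regions partially overlap — summed areas 663.85 mm² minus the doubly-counted overlap 52.83 mm² gives 611.03 mm² — area = 611.03 mm². So its area = 611.03 mm². Layer 63 (z = 12.6): the cylinder is not intersected at this z (z outside [0, 9.5]); the cube at (3, 11) is present — its section is the full 10.5×29 rectangle (area 304.50 mm²); the cube at (3, -4) is absent (z outside [3.5, 12.5]); Merging all regions: only the 10.5×29 cube at (3, 11) is present, so the union is just that shape — area = 304.50 mm². So its area = 304.50 mm². Layer 36 is larger (611.03 vs 304.50 mm²).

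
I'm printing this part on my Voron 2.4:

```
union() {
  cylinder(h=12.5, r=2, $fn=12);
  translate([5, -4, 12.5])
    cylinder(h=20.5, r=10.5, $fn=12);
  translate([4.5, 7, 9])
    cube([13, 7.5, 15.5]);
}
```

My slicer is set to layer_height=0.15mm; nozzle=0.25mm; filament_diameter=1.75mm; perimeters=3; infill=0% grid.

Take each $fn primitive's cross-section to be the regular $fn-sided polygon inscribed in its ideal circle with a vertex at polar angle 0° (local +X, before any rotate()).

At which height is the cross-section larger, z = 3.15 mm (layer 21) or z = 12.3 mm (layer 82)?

layer 82 (z = 12.3 mm)

Layer 21 (z = 3.15): the r=2 cylinder gives a regular 12-gon of circumradius 2 (constant along its height) (area = (12/2)·2.000²·sin(360°/12) = 12.00 mm²); the cylinder at (5, -4) does not reach this height (z outside [12.5, 33]); the cube at (4.5, 7) is absent (z outside [9, 24.5]); Taking the union: only the r=2 cylinder is present, so the union is just that shape — area = 12.00 mm². So its area = 12.00 mm². Layer 82 (z = 12.3): the r=2 cylinder gives a regular 12-gon of circumradius 2 (constant along its height) (area = (12/2)·2.000²·sin(360°/12) = 12.00 mm²); the cylinder at (5, -4) is absent (z outside [12.5, 33]); the cube at (4.5, 7) is present — its section is the full 13×7.5 rectangle (area 97.50 mm²); Merging all regions: the 2 present regions are separate (no shared area or edge), so areas and boundary lengths simply add and each stays a separate island — area = 109.50 mm². So its area = 109.50 mm². Layer 82 is larger (109.50 vs 12.00 mm²).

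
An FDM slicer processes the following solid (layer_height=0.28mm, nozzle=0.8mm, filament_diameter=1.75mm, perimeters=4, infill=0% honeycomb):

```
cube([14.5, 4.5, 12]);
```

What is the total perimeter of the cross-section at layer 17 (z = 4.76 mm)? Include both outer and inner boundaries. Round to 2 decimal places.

At z = 4.76 mm: the 14.5×4.5 cube contributes its full rectangle (perimeter 38.00 mm). Overall, the cross-section is a single solid region. Total boundary length (outer) = 38.00 mm.

38.00 mm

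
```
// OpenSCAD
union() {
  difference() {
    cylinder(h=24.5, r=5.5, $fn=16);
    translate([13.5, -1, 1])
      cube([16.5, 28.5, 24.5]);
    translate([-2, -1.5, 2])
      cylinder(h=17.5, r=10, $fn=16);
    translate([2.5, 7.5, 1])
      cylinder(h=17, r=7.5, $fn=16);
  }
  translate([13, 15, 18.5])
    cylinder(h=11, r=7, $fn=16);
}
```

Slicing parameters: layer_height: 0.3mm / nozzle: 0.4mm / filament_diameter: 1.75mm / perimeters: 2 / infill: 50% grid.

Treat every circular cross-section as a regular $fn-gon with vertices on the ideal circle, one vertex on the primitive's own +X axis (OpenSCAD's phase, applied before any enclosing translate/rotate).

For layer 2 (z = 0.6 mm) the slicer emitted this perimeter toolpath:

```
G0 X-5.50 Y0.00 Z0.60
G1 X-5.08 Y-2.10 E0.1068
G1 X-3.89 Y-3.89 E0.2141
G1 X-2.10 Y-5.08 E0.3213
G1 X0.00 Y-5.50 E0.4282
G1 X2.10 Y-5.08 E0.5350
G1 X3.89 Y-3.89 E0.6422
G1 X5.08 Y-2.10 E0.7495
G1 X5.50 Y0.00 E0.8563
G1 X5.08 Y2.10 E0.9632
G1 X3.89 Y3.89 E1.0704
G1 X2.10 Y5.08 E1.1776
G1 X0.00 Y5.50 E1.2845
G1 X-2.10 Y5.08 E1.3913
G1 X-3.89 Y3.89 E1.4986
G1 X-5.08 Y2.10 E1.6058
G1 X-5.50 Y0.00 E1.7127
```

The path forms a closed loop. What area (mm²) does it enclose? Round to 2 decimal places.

92.57 mm²

Apply the shoelace formula to the sequence of (X, Y) vertices; enclosed area = 92.57 mm².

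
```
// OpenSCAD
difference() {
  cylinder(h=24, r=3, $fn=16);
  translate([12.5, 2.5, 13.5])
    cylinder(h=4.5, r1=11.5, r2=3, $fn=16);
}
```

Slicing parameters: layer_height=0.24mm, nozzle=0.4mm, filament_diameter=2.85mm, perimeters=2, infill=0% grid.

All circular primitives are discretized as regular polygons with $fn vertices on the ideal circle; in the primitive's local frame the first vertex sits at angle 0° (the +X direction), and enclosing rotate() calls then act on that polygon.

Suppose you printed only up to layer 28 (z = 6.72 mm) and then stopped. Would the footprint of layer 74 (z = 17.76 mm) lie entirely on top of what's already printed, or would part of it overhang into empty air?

entirely on top

Compare the two slices. At z = 6.72: the r=3 cylinder gives a regular 16-gon of circumradius 3 (constant along its height) (area = (16/2)·3.000²·sin(360°/16) = 27.55 mm²); the cone at (12.5, 2.5) is absent (z outside [13.5, 18]); Subtracting the remaining from the first: none of the subtracted shapes is present at this height, so the r=3 cylinder is unchanged — area = 27.55 mm². At z = 17.76: the cylinder: section is a regular 16-gon, circumradius r=3 (area = (16/2)·3.000²·sin(360°/16) = 27.55 mm²); the cone at (12.5, 2.5): at t=0.947 of its height the radius interpolates to r₁+(r₂−r₁)t = 3.453, giving a regular 16-gon of that circumradius (area = (16/2)·3.453²·sin(360°/16) = 36.51 mm²); After the difference (first − rest): starting from the r=3 cylinder (27.55 mm²), the cone at (12.5, 2.5) misses the remaining region (no effect) — area = 27.55 mm². Checking containment: the cross-section at z = 17.76 is a subset of the cross-section at z = 6.72.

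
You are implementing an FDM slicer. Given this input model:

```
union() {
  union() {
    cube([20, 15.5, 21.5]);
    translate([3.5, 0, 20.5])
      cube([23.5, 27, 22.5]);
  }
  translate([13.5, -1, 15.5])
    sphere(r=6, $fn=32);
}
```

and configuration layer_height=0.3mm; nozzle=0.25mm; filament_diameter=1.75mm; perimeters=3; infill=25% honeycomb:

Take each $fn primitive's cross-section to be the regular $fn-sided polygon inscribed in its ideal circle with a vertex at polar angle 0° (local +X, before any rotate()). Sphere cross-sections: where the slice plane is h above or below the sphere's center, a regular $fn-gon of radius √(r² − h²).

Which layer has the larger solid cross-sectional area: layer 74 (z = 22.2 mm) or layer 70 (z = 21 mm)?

layer 70 (z = 21 mm)

Layer 74 (z = 22.2): the cube is not intersected at this z (z outside [0, 21.5]); the cube at (3.5, 0) (footprint 23.5×27) is included at this height (area 634.50 mm²); Merging all regions: only the 23.5×27 cube at (3.5, 0) is present, so the union is just that shape — area = 634.50 mm²; the sphere at (13.5, -1) is not intersected at this z (|z−center|=6.700 > r=6); Taking the union: only the result so far is present, so the union is just that shape — area = 634.50 mm². So its area = 634.50 mm². Layer 70 (z = 21): the cube (footprint 20×15.5) is included at this height (area 310.00 mm²); the cube at (3.5, 0) (footprint 23.5×27) is included at this height (area 634.50 mm²); Taking the union: the regions partially overlap — summed areas 944.50 mm² minus the doubly-counted overlap 255.75 mm² gives 688.75 mm² — area = 688.75 mm²; the r=6 sphere at (13.5, -1) contributes a regular 32-gon of circumradius √(6²−5.5²) = 2.398 (area = (32/2)·2.398²·sin(360°/32) = 17.95 mm²); Taking the union: the regions partially overlap — summed areas 706.70 mm² minus the doubly-counted overlap 4.34 mm² gives 702.36 mm² — area = 702.36 mm². So its area = 702.36 mm². Layer 70 is larger (702.36 vs 634.50 mm²).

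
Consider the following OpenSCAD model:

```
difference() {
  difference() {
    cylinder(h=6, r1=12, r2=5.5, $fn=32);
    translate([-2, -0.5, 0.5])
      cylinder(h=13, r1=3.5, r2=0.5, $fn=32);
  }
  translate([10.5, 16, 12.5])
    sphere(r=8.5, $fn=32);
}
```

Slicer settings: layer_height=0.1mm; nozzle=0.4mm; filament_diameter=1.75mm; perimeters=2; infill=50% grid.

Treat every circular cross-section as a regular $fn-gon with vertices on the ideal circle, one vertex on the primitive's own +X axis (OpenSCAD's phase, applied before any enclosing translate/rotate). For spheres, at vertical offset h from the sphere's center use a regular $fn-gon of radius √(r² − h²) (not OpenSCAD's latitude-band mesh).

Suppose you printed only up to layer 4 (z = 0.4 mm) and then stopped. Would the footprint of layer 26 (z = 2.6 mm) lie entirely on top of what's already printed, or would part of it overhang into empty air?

Compare the two slices. At z = 0.4: the cone: at t=0.067 of its height the radius interpolates to r₁+(r₂−r₁)t = 11.567, giving a regular 32-gon of that circumradius (area = (32/2)·11.567²·sin(360°/32) = 417.61 mm²); the cone at (-2, -0.5) does not reach this height (z outside [0.5, 13.5]); After the difference (first − rest): none of the subtracted shapes is present at this height, so the cone is unchanged — area = 417.61 mm²; the sphere at (10.5, 16) does not reach this height (|z−center|=12.100 > r=8.5); Subtracting the remaining from the first: none of the subtracted shapes is present at this height, so the result so far is unchanged — area = 417.61 mm². At z = 2.6: the cone (r1=12→r2=5.5) has section circumradius 9.183 here — a regular 32-gon (area = (32/2)·9.183²·sin(360°/32) = 263.24 mm²); the cone at (-2, -0.5) contributes a regular 32-gon of circumradius 3.015 (interpolated between r1=3.5 and r2=0.5 at t=0.162) (area = (32/2)·3.015²·sin(360°/32) = 28.38 mm²); After the difference (first − rest): starting from the cone (263.24 mm²), the cone at (-2, -0.5) lies wholly inside it (removes its full 28.38 mm² and its 18.92 mm outline becomes a hole wall) — area = 234.86 mm²; the sphere at (10.5, 16) does not reach this height (|z−center|=9.900 > r=8.5); Taking the first minus the rest: none of the subtracted shapes is present at this height, so the result so far is unchanged — area = 234.86 mm². Checking containment: the cross-section at z = 2.6 is a subset of the cross-section at z = 0.4.

entirely on top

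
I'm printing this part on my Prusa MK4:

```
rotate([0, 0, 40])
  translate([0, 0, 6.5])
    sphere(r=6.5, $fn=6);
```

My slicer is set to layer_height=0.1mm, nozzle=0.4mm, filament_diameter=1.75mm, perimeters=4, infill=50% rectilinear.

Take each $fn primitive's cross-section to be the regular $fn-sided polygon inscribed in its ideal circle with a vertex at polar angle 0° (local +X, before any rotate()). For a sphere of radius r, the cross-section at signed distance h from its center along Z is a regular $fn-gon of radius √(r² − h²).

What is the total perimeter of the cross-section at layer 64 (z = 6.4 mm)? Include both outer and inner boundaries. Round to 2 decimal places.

39.00 mm

At z = 6.4 mm: the r=6.5 sphere slices to a regular 6-gon of circumradius 6.499 (√(r²−h²) with h=0.1 from center) (perimeter = 2·6·6.499·sin(180°/6) = 39.00 mm); (rotated 40° about Z; rotation is an isometry so areas/perimeters/island counts are preserved). Overall, the cross-section is a single solid region. Total boundary length (outer) = 39.00 mm.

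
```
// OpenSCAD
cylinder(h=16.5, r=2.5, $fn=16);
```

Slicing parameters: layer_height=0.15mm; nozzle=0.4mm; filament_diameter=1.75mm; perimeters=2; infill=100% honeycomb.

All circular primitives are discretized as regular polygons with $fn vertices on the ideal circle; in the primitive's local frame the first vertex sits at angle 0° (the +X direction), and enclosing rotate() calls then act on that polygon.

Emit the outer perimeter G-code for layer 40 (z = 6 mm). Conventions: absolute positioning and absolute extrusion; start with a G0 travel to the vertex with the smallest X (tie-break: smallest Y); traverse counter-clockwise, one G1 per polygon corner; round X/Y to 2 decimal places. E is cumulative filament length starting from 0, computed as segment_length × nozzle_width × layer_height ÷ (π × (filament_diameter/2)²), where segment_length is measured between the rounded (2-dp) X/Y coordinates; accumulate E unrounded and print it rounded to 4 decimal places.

At z = 6 mm: the r=2.5 cylinder contributes a regular 16-gon of circumradius 2.5. The outline is a single polygon with 16 vertices. Extrusion per mm of travel: 0.4 × 0.15 / (π × 0.875²) = 0.024945. Accumulating E over each segment gives final E = 0.3896.

G0 X-2.50 Y0.00 Z6.00
G1 X-2.31 Y-0.96 E0.0244
G1 X-1.77 Y-1.77 E0.0487
G1 X-0.96 Y-2.31 E0.0730
G1 X0.00 Y-2.50 E0.0974
G1 X0.96 Y-2.31 E0.1218
G1 X1.77 Y-1.77 E0.1461
G1 X2.31 Y-0.96 E0.1704
G1 X2.50 Y0.00 E0.1948
G1 X2.31 Y0.96 E0.2192
G1 X1.77 Y1.77 E0.2435
G1 X0.96 Y2.31 E0.2678
G1 X0.00 Y2.50 E0.2922
G1 X-0.96 Y2.31 E0.3166
G1 X-1.77 Y1.77 E0.3409
G1 X-2.31 Y0.96 E0.3652
G1 X-2.50 Y0.00 E0.3896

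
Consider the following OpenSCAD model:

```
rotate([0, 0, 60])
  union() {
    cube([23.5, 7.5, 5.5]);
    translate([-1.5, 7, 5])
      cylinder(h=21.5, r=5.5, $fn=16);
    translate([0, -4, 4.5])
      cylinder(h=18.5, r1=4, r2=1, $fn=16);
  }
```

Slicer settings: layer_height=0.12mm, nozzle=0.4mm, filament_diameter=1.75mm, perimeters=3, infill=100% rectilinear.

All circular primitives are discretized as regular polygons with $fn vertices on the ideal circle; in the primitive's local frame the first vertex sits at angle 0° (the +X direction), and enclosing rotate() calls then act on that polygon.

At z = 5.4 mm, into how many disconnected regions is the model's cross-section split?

2

At z = 5.4 mm: the cube (footprint 23.5×7.5) is included at this height; the r=5.5 cylinder at (-1.5, 7) contributes a regular 16-gon of circumradius 5.5; the cone at (0, -4) (r1=4→r2=1) has section circumradius 3.854 here — a regular 16-gon; Merging all regions: the regions partially overlap (shared area 17.10 mm²), so overlapping operands fuse into one piece — 2 connected regions; (rotated 60° about Z; rotation is an isometry so areas/perimeters/island counts are preserved). The result has 2 disconnected regions.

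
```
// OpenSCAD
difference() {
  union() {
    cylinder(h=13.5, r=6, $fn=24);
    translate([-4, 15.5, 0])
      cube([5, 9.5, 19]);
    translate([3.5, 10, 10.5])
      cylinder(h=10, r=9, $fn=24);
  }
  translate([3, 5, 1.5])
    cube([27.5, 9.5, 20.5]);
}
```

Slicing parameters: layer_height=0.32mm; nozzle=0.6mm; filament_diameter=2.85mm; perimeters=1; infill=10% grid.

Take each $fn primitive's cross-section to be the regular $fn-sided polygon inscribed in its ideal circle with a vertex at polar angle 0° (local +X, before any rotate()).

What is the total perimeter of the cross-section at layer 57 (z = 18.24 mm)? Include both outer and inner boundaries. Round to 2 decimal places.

87.81 mm

At z = 18.24 mm: the cylinder is not intersected at this z (z outside [0, 13.5]); the 5×9.5 cube at (-4, 15.5) contributes its full rectangle (perimeter 29.00 mm); the cylinder at (3.5, 10): section is a regular 24-gon, circumradius r=9 (perimeter = 2·24·9.000·sin(180°/24) = 56.39 mm); Merging all regions: the regions partially overlap (shared area 8.65 mm²), so the edge portions inside another operand are dropped and the merged outline is re-measured after clipping — boundary = 72.13 mm; the cube at (3, 5) (footprint 27.5×9.5) is included at this height (perimeter 74.00 mm); After the difference (first − rest): starting from the result so far, the 27.5×9.5 cube at (3, 5) partially overlaps it — only the 85.55 mm² overlap (of its 261.25 mm²) is removed, clipping the outline — boundary = 87.81 mm. Overall, the cross-section is a single solid region. Total boundary length (outer) = 87.81 mm.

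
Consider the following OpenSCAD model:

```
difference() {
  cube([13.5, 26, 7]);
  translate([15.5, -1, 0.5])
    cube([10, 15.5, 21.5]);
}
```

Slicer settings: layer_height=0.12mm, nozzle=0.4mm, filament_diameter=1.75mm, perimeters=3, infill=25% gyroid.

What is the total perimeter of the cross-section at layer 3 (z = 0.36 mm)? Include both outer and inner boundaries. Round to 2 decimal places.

At z = 0.36 mm: the cube is present — its section is the full 13.5×26 rectangle (perimeter 79.00 mm); the cube at (15.5, -1) is not intersected at this z (z outside [0.5, 22]); After the difference (first − rest): none of the subtracted shapes is present at this height, so the 13.5×26 cube is unchanged — boundary = 79.00 mm. Overall, the cross-section is a single solid region. Total boundary length (outer) = 79.00 mm.

79.00 mm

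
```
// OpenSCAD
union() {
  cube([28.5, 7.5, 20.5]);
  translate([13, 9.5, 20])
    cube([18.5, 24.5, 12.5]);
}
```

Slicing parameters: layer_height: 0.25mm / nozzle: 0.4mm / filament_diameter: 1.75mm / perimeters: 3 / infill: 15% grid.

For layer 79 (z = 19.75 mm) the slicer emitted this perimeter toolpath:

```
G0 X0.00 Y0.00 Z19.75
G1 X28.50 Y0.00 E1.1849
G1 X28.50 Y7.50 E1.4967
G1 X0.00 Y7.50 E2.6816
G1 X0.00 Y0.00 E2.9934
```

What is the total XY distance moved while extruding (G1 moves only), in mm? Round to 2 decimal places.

Sum the Euclidean lengths of each G1 segment: total = 72.00 mm.

72.00 mm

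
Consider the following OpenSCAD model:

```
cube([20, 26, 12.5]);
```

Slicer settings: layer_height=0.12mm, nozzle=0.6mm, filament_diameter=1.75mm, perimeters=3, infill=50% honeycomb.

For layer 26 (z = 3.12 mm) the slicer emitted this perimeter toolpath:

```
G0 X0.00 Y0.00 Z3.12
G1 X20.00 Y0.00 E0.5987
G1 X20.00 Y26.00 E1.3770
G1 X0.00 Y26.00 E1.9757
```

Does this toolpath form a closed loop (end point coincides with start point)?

no

Start point (G0): (0.00, 0.00). End point (last G1): the path does not return to the start — open.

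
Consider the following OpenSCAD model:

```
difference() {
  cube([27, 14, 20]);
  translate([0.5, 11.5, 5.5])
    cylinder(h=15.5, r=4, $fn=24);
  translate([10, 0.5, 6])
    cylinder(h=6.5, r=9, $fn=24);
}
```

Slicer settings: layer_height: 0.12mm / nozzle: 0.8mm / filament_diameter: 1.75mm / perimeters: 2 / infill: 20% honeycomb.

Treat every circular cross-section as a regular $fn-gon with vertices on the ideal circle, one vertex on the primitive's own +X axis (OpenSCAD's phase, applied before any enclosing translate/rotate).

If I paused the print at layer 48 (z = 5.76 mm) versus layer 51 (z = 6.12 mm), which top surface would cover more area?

layer 48 (z = 5.76 mm)

Layer 48 (z = 5.76): the 27×14 cube contributes its full rectangle (area 378.00 mm²); the r=4 cylinder at (0.5, 11.5) gives a regular 24-gon of circumradius 4 (constant along its height) (area = (24/2)·4.000²·sin(360°/24) = 49.69 mm²); the cylinder at (10, 0.5) is not intersected at this z (z outside [6, 12.5]); After the difference (first − rest): starting from the 27×14 cube (378.00 mm²), the r=4 cylinder at (0.5, 11.5) partially overlaps it — only the 24.90 mm² overlap (of its 49.69 mm²) is removed, clipping the outline — area = 353.10 mm². So its area = 353.10 mm². Layer 51 (z = 6.12): the cube is present — its section is the full 27×14 rectangle (area 378.00 mm²); the cylinder at (0.5, 11.5): section is a regular 24-gon, circumradius r=4 (area = (24/2)·4.000²·sin(360°/24) = 49.69 mm²); the r=9 cylinder at (10, 0.5) gives a regular 24-gon of circumradius 9 (constant along its height) (area = (24/2)·9.000²·sin(360°/24) = 251.57 mm²); After the difference (first − rest): starting from the 27×14 cube (378.00 mm²), the r=4 cylinder at (0.5, 11.5) partially overlaps it — only the 24.90 mm² overlap (of its 49.69 mm²) is removed, clipping the outline; the r=9 cylinder at (10, 0.5) partially overlaps it — only the 134.75 mm² overlap (of its 251.57 mm²) is removed, clipping the outline — area = 218.35 mm². So its area = 218.35 mm². Layer 48 is larger (353.10 vs 218.35 mm²).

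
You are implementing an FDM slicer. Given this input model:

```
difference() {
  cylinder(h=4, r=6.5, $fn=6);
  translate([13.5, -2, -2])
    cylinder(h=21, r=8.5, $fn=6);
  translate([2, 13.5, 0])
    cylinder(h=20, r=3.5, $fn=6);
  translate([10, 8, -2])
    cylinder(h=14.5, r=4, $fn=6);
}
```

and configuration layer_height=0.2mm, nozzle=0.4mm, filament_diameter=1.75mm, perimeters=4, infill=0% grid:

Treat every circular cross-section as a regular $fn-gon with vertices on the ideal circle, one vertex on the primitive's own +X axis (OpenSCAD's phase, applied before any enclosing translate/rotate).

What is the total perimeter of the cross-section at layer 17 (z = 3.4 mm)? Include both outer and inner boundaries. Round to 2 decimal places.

39.00 mm

At z = 3.4 mm: the r=6.5 cylinder gives a regular 6-gon of circumradius 6.5 (constant along its height) (perimeter = 2·6·6.500·sin(180°/6) = 39.00 mm); the cylinder at (13.5, -2): section is a regular 6-gon, circumradius r=8.5 (perimeter = 2·6·8.500·sin(180°/6) = 51.00 mm); the cylinder at (2, 13.5): section is a regular 6-gon, circumradius r=3.5 (perimeter = 2·6·3.500·sin(180°/6) = 21.00 mm); the r=4 cylinder at (10, 8) contributes a regular 6-gon of circumradius 4 (perimeter = 2·6·4.000·sin(180°/6) = 24.00 mm); Taking the first minus the rest: starting from the r=6.5 cylinder, the r=8.5 cylinder at (13.5, -2) partially overlaps it — only the 0.79 mm² overlap (of its 187.71 mm²) is removed, clipping the outline; the r=3.5 cylinder at (2, 13.5) misses the remaining region (no effect); the r=4 cylinder at (10, 8) misses the remaining region (no effect) — boundary = 39.00 mm. Overall, the cross-section is a single solid region. Total boundary length (outer) = 39.00 mm.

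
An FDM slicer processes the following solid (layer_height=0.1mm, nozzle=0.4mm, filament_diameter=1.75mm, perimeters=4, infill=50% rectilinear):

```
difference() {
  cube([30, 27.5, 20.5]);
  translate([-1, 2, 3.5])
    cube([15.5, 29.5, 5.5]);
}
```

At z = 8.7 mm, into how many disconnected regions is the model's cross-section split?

At z = 8.7 mm: the 30×27.5 cube contributes its full rectangle; the cube at (-1, 2) (footprint 15.5×29.5) is included at this height; Subtracting the remaining from the first: starting from the 30×27.5 cube, the 15.5×29.5 cube at (-1, 2) partially overlaps it — only the 369.75 mm² overlap (of its 457.25 mm²) is removed, clipping the outline — 1 connected region. The result has 1 disconnected region.

1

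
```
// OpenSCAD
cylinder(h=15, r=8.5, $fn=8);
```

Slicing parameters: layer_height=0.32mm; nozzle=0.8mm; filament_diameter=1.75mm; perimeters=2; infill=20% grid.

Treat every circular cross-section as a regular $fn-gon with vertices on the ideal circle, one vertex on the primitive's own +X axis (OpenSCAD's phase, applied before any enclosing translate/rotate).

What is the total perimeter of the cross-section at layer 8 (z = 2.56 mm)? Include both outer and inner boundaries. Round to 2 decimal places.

At z = 2.56 mm: the cylinder: section is a regular 8-gon, circumradius r=8.5 (perimeter = 2·8·8.500·sin(180°/8) = 52.04 mm). Overall, the cross-section is a single solid region. Total boundary length (outer) = 52.04 mm.

52.04 mm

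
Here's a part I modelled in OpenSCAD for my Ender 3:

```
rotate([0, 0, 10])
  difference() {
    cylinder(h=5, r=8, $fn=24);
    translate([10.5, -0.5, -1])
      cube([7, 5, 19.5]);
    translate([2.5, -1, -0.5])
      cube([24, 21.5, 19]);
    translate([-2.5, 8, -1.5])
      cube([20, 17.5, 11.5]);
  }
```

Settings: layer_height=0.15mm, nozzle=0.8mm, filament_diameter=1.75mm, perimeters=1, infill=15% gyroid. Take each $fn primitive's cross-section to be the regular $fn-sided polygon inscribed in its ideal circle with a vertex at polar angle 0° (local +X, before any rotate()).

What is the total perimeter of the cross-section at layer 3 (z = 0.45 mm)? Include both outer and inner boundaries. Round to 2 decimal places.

53.05 mm

At z = 0.45 mm: the r=8 cylinder contributes a regular 24-gon of circumradius 8 (perimeter = 2·24·8.000·sin(180°/24) = 50.12 mm); the cube at (10.5, -0.5) (footprint 7×5) is included at this height (perimeter 24.00 mm); the cube at (2.5, -1) is present — its section is the full 24×21.5 rectangle (perimeter 91.00 mm); the 20×17.5 cube at (-2.5, 8) contributes its full rectangle (perimeter 75.00 mm); Taking the first minus the rest: starting from the r=8 cylinder, the 7×5 cube at (10.5, -0.5) misses the remaining region (no effect); the 24×21.5 cube at (2.5, -1) partially overlaps it — only the 35.56 mm² overlap (of its 516.00 mm²) is removed, clipping the outline; the 20×17.5 cube at (-2.5, 8) misses the remaining region (no effect) — boundary = 53.05 mm; (rotated 10° about Z; rotation is an isometry so areas/perimeters/island counts are preserved). Overall, the cross-section is a single solid region. Total boundary length (outer) = 53.05 mm.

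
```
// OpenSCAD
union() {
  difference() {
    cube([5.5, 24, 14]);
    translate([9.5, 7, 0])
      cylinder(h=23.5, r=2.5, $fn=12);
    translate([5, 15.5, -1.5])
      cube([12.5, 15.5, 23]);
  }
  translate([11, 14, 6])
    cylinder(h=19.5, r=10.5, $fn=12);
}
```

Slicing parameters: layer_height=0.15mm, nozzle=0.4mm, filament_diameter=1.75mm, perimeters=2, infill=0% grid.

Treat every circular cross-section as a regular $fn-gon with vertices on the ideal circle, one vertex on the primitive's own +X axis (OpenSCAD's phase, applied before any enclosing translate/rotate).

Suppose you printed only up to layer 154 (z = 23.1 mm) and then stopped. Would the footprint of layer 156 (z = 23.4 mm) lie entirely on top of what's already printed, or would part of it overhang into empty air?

entirely on top

Compare the two slices. At z = 23.1: the cube does not reach this height (z outside [0, 14]); the r=2.5 cylinder at (9.5, 7) gives a regular 12-gon of circumradius 2.5 (constant along its height) (area = (12/2)·2.500²·sin(360°/12) = 18.75 mm²); the cube at (5, 15.5) is not intersected at this z (z outside [-1.5, 21.5]); Taking the first minus the rest: the first operand is absent here, so nothing remains; the r=10.5 cylinder at (11, 14) contributes a regular 12-gon of circumradius 10.5 (area = (12/2)·10.500²·sin(360°/12) = 330.75 mm²); Merging all regions: only the r=10.5 cylinder at (11, 14) is present, so the union is just that shape — area = 330.75 mm². At z = 23.4: the cube is not intersected at this z (z outside [0, 14]); the cylinder at (9.5, 7): section is a regular 12-gon, circumradius r=2.5 (area = (12/2)·2.500²·sin(360°/12) = 18.75 mm²); the cube at (5, 15.5) is absent (z outside [-1.5, 21.5]); Subtracting the remaining from the first: the first operand is absent here, so nothing remains; the r=10.5 cylinder at (11, 14) contributes a regular 12-gon of circumradius 10.5 (area = (12/2)·10.500²·sin(360°/12) = 330.75 mm²); Combining (union): only the r=10.5 cylinder at (11, 14) is present, so the union is just that shape — area = 330.75 mm². Checking containment: the cross-section at z = 23.4 is a subset of the cross-section at z = 23.1.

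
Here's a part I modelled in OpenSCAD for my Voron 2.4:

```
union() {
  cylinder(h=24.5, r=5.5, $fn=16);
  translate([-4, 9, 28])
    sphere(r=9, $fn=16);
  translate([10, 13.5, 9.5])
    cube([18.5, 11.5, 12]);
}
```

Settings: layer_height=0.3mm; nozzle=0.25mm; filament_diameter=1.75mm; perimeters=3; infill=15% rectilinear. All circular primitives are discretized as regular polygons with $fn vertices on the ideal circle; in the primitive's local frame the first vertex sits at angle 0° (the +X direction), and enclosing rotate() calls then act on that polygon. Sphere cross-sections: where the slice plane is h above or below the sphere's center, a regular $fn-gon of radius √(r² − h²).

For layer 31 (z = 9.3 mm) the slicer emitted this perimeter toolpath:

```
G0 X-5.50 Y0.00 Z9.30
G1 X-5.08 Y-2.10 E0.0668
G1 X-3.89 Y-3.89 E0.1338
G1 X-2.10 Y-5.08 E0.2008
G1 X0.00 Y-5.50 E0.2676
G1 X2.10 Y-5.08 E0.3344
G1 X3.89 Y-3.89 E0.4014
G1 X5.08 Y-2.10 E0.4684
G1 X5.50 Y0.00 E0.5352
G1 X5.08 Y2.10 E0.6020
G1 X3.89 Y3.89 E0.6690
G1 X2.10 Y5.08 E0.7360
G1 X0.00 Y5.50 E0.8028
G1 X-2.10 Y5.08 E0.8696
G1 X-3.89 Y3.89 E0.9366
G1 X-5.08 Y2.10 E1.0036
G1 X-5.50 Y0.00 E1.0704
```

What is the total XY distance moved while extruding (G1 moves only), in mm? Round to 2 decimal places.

34.33 mm

Sum the Euclidean lengths of each G1 segment: total = 34.33 mm.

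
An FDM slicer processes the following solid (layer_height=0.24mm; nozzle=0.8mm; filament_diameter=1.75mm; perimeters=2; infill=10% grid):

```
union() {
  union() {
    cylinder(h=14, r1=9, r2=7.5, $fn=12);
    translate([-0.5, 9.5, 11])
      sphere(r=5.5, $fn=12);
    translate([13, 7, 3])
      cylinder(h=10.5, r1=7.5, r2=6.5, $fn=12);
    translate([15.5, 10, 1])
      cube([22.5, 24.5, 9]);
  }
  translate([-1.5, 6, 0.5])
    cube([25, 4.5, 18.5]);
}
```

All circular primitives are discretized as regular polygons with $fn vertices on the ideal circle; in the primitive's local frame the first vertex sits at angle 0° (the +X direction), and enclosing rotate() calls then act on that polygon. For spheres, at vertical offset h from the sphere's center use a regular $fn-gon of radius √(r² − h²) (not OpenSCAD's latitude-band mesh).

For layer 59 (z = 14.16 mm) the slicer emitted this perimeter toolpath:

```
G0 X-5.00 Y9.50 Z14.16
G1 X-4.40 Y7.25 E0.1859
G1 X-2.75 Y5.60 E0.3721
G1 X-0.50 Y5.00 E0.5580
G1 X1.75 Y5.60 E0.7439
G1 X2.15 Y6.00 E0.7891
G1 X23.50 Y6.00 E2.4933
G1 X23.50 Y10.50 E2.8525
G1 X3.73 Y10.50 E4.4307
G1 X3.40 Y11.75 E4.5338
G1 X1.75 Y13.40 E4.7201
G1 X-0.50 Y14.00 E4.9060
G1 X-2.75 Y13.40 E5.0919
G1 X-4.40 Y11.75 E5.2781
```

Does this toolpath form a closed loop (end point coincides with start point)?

no

Start point (G0): (-5.00, 9.50). End point (last G1): the path does not return to the start — open.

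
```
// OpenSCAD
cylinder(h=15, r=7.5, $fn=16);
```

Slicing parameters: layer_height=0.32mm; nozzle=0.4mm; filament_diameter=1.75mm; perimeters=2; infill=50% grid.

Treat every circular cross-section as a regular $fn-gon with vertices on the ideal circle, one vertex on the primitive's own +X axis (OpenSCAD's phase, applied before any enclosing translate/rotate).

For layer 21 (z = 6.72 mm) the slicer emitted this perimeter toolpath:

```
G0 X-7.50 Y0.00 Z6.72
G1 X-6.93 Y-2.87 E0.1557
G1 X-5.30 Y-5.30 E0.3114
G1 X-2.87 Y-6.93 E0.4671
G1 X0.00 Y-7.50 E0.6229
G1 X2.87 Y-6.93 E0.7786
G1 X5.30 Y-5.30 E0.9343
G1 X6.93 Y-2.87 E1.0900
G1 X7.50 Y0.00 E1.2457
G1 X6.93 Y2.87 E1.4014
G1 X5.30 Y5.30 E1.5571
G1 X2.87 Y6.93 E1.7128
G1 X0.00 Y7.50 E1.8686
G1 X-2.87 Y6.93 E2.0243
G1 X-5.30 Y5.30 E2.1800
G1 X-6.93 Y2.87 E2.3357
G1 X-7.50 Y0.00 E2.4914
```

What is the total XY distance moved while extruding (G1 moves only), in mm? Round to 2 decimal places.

Sum the Euclidean lengths of each G1 segment: total = 46.82 mm.

46.82 mm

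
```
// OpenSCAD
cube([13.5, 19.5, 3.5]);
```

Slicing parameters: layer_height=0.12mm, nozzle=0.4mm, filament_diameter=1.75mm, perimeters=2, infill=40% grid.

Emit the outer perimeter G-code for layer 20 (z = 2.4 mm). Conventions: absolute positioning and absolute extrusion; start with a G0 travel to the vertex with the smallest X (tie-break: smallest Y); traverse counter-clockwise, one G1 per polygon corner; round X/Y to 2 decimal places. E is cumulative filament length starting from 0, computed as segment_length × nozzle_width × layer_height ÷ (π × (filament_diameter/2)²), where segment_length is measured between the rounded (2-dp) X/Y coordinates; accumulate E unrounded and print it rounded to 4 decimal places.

At z = 2.4 mm: the cube (footprint 13.5×19.5) is included at this height. The outline is a single polygon with 4 vertices. Extrusion per mm of travel: 0.4 × 0.12 / (π × 0.875²) = 0.019956. Accumulating E over each segment gives final E = 1.3171.

G0 X0.00 Y0.00 Z2.40
G1 X13.50 Y0.00 E0.2694
G1 X13.50 Y19.50 E0.6586
G1 X0.00 Y19.50 E0.9280
G1 X0.00 Y0.00 E1.3171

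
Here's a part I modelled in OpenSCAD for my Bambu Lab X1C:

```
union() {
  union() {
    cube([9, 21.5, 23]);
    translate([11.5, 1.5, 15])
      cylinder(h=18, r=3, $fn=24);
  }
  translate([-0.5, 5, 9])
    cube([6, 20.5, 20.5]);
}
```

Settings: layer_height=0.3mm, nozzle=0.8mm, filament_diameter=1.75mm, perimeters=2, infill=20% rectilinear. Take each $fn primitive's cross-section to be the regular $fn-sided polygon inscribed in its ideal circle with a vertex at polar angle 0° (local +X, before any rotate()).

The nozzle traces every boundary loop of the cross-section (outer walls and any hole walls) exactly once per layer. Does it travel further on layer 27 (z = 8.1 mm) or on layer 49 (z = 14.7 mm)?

layer 49 (z = 14.7 mm)

Layer 27 (z = 8.1): the 9×21.5 cube contributes its full rectangle (perimeter 61.00 mm); the cylinder at (11.5, 1.5) is absent (z outside [15, 33]); Combining (union): only the 9×21.5 cube is present, so the union is just that shape — boundary = 61.00 mm; the cube at (-0.5, 5) is not intersected at this z (z outside [9, 29.5]); Taking the union: only that combined region is present, so the union is just that shape — boundary = 61.00 mm. So its perimeter = 61.00 mm. Layer 49 (z = 14.7): the cube (footprint 9×21.5) is included at this height (perimeter 61.00 mm); the cylinder at (11.5, 1.5) does not reach this height (z outside [15, 33]); Merging all regions: only the 9×21.5 cube is present, so the union is just that shape — boundary = 61.00 mm; the cube at (-0.5, 5) is present — its section is the full 6×20.5 rectangle (perimeter 53.00 mm); Taking the union: the regions partially overlap (shared area 90.75 mm²), so the edge portions inside another operand are dropped and the merged outline is re-measured after clipping — boundary = 70.00 mm. So its perimeter = 70.00 mm. Layer 49 is larger (70.00 vs 61.00 mm).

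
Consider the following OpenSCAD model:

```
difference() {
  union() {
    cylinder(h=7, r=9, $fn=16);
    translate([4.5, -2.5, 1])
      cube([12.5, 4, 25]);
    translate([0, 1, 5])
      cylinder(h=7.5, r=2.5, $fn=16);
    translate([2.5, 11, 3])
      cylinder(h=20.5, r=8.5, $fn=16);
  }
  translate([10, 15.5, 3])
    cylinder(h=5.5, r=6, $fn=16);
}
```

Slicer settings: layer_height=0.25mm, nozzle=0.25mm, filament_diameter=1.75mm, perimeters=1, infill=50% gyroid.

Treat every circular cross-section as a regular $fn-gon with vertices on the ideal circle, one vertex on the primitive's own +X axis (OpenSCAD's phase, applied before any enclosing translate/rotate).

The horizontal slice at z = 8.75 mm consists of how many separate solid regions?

2

At z = 8.75 mm: the cylinder does not reach this height (z outside [0, 7]); the cube at (4.5, -2.5) is present — its section is the full 12.5×4 rectangle; the r=2.5 cylinder at (0, 1) contributes a regular 16-gon of circumradius 2.5; the r=8.5 cylinder at (2.5, 11) gives a regular 16-gon of circumradius 8.5 (constant along its height); Combining (union): the regions partially overlap (shared area 1.03 mm²), so overlapping operands fuse into one piece — 2 connected regions; the cylinder at (10, 15.5) is absent (z outside [3, 8.5]); After the difference (first − rest): none of the subtracted shapes is present at this height, so the result so far is unchanged — 2 connected regions. The result has 2 disconnected regions.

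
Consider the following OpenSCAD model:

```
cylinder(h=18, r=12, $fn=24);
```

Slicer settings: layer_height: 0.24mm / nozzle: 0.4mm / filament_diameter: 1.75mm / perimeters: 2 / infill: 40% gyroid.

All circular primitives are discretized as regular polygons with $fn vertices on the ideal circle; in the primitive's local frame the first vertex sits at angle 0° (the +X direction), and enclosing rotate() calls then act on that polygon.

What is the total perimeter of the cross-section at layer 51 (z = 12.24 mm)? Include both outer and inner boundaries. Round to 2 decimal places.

75.18 mm

At z = 12.24 mm: the r=12 cylinder contributes a regular 24-gon of circumradius 12 (perimeter = 2·24·12.000·sin(180°/24) = 75.18 mm). Overall, the cross-section is a single solid region. Total boundary length (outer) = 75.18 mm.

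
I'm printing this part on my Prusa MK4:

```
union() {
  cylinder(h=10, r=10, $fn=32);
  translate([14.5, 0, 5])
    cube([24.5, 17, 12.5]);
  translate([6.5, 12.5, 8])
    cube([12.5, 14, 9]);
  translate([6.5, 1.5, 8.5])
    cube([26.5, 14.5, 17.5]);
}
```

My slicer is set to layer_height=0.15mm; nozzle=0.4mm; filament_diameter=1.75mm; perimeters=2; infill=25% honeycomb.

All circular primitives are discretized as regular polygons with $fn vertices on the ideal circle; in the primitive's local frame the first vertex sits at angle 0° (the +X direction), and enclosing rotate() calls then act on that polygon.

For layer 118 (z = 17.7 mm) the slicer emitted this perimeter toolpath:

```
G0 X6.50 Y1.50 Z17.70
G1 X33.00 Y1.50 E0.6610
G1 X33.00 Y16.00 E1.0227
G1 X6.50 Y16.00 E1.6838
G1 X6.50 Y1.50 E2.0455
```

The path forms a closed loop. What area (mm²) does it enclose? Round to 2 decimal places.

384.25 mm²

Apply the shoelace formula to the sequence of (X, Y) vertices; enclosed area = 384.25 mm².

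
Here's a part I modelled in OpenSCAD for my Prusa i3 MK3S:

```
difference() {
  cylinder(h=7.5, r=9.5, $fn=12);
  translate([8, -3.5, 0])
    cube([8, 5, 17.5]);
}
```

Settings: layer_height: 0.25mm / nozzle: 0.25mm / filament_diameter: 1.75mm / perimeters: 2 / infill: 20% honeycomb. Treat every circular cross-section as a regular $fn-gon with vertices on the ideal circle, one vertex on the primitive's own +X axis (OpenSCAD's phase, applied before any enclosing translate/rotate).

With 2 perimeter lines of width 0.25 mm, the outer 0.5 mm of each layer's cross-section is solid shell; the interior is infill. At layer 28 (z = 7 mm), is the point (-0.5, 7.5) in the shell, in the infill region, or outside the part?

infill

At z = 7 mm: the r=9.5 cylinder gives a regular 12-gon of circumradius 9.5 (constant along its height); the cube at (8, -3.5) (footprint 8×5) is included at this height; Subtracting the remaining from the first: starting from the r=9.5 cylinder, the 8×5 cube at (8, -3.5) partially overlaps it — only the 5.56 mm² overlap (of its 40.00 mm²) is removed, clipping the outline — 1 connected region. Overall, the cross-section is a single solid region. The nearest boundary edge runs (-4.75, 8.23)→(0.00, 9.50); distance from the point to it = 1.80 mm. The point is inside the cross-section and 1.80 mm from the nearest boundary — more than the 0.5 mm shell width (2 × 0.25), so it's in the infill interior.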